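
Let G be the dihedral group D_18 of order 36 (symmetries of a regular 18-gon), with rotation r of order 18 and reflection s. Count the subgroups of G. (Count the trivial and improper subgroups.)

|G| = 36, so by Lagrange every subgroup order divides 36. Divisors: 1, 2, 3, 4, 6, 9, 12, 18, 36.
Subgroups by order — order 1: 1; order 2: 19; order 3: 1; order 4: 9; order 6: 7; order 9: 1; order 12: 3; order 18: 3; order 36: 1.
Total: 1 + 19 + 1 + 9 + 7 + 1 + 3 + 3 + 1 = 45.

45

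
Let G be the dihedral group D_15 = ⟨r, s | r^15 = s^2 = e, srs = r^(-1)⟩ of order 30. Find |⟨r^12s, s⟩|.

|⟨r^12s⟩| = 2 and |⟨s⟩| = 2, so |H| is a multiple of lcm(2, 2) = 2 and divides |G| = 30.
Closing under the operation: H = {e, r^3, r^6, r^9, r^12, s, r^3s, r^6s, r^9s, r^12s}, so |H| = 10.

10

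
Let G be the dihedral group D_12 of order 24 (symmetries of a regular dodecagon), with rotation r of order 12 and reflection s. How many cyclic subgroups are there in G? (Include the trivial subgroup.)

A cyclic subgroup of order d is generated by each of its φ(d) elements of order d, so the cyclic subgroups of order d number (#elements of order d)/φ(d).
Cyclic subgroups by order — order 1: 1; order 2: 13; order 3: 1; order 4: 1; order 6: 1; order 12: 1.
Total: 18.

18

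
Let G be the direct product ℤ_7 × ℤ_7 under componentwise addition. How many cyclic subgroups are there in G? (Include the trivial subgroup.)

Each element a generates a cyclic subgroup ⟨a⟩; distinct elements may generate the same one (a cyclic group of order d has φ(d) generators).
Cyclic subgroups by order — order 1: 1; order 7: 8.
Total: 9.

9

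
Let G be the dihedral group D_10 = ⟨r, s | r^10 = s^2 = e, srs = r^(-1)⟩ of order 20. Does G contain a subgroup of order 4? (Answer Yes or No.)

Yes

4 | 20. A subgroup of order 4 is {e, r^5, r^2s, r^7s}.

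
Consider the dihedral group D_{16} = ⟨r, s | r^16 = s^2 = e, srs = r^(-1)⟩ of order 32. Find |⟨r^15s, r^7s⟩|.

4

|⟨r^15s⟩| = 2 and |⟨r^7s⟩| = 2, so |H| is a multiple of lcm(2, 2) = 2 and divides |G| = 32.
Closing under the operation: H = {e, r^8, r^7s, r^15s}, so |H| = 4.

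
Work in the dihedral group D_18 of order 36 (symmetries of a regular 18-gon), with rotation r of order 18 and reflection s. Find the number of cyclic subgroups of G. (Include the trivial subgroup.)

24

Group the elements of G by the cyclic subgroup they generate; each cyclic subgroup of order d accounts for φ(d) elements.
Cyclic subgroups by order — order 1: 1; order 2: 19; order 3: 1; order 6: 1; order 9: 1; order 18: 1.
Total: 24.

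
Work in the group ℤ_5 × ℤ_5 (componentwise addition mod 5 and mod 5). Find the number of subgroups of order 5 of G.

6

|G| = 25 and 5 | 25, so subgroups of order 5 are possible by Lagrange.
The subgroups of order 5 are: {(0,0), (0,1), (0,2), (0,3), (0,4)}; {(0,0), (1,0), (2,0), (3,0), (4,0)}; {(0,0), (1,1), (2,2), (3,3), (4,4)}; {(0,0), (1,2), (2,4), (3,1), (4,3)}; … (6 in all).
So G has 6 subgroups of order 5.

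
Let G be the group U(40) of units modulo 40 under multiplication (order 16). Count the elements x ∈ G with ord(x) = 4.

8

The elements of order 4 are: 3, 7, 13, 17, 23, 27, 33, 37.
That's 8.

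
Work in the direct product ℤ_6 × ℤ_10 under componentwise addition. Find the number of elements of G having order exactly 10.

12

An element (a,b) has order lcm(ord(a), ord(b)); count pairs with lcm equal to 10.
Enumerating gives 12 such elements.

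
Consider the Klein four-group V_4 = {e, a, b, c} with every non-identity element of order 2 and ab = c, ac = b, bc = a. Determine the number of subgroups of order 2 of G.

|G| = 4 and 2 | 4, so subgroups of order 2 are possible by Lagrange.
The subgroups of order 2 are: {e, a}; {e, b}; {e, c}.
So G has 3 subgroups of order 2.

3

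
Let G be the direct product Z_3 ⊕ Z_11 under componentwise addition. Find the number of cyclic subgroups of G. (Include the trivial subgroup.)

4

A cyclic subgroup of order d is generated by each of its φ(d) elements of order d, so the cyclic subgroups of order d number (#elements of order d)/φ(d).
Cyclic subgroups by order — order 1: 1; order 3: 1; order 11: 1; order 33: 1.
Total: 4.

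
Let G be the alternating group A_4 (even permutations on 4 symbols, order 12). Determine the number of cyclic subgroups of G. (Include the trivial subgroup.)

8

A cyclic subgroup of order d is generated by each of its φ(d) elements of order d, so the cyclic subgroups of order d number (#elements of order d)/φ(d).
Cyclic subgroups by order — order 1: 1; order 2: 3; order 3: 4.
Total: 8.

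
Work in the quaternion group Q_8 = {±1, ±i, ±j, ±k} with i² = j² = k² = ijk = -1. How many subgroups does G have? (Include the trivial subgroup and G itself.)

6

|G| = 8, so by Lagrange every subgroup order divides 8. Divisors: 1, 2, 4, 8.
Subgroups by order — order 1: 1; order 2: 1; order 4: 3; order 8: 1.
Total: 1 + 1 + 3 + 1 = 6.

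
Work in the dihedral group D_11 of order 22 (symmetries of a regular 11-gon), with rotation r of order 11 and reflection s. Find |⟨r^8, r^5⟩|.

|⟨r^8⟩| = 11 and |⟨r^5⟩| = 11, so |H| is a multiple of lcm(11, 11) = 11 and divides |G| = 22.
Closing under the operation: H = {e, r, r^2, r^3, r^4, r^5, r^6, r^7, r^8, r^9, r^10}, so |H| = 11.

11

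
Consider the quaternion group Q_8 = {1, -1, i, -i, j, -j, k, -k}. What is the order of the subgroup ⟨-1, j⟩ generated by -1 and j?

|⟨-1⟩| = 2 and |⟨j⟩| = 4, so |H| is a multiple of lcm(2, 4) = 4 and divides |G| = 8.
Closing under the operation: H = {1, -1, j, -j}, so |H| = 4.

4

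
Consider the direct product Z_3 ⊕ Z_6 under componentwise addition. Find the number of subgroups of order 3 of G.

4

|G| = 18 and 3 | 18, so subgroups of order 3 are possible by Lagrange.
The subgroups of order 3 are: {(0,0), (0,2), (0,4)}; {(0,0), (1,0), (2,0)}; {(0,0), (1,2), (2,4)}; {(0,0), (1,4), (2,2)}.
So G has 4 subgroups of order 3.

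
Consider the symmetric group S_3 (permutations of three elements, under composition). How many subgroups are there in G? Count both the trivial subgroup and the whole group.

6

|G| = 6, so by Lagrange every subgroup order divides 6. Divisors: 1, 2, 3, 6.
Subgroups by order — order 1: 1; order 2: 3; order 3: 1; order 6: 1.
Total: 1 + 3 + 1 + 1 = 6.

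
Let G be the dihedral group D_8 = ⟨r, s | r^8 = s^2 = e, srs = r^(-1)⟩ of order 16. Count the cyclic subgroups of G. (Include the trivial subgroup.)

A cyclic subgroup of order d is generated by each of its φ(d) elements of order d, so the cyclic subgroups of order d number (#elements of order d)/φ(d).
Cyclic subgroups by order — order 1: 1; order 2: 9; order 4: 1; order 8: 1.
Total: 12.

12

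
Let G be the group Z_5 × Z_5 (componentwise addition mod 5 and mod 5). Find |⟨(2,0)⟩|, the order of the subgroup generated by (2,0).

The order of (2,0) in Z_5 × Z_5 is lcm(ord(2) in Z_5, ord(0) in Z_5).
ord(2) = 5 and ord(0) = 1, so |⟨(2,0)⟩| = lcm(5, 1) = 5.

5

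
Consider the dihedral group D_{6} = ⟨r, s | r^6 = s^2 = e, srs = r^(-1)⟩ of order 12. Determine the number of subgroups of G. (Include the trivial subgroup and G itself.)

16

|G| = 12, so by Lagrange every subgroup order divides 12. Divisors: 1, 2, 3, 4, 6, 12.
Subgroups by order — order 1: 1; order 2: 7; order 3: 1; order 4: 3; order 6: 3; order 12: 1.
Total: 1 + 7 + 1 + 3 + 3 + 1 = 16.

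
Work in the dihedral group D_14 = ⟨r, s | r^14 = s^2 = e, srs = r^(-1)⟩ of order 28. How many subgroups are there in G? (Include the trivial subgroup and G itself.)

|G| = 28, so by Lagrange every subgroup order divides 28. Divisors: 1, 2, 4, 7, 14, 28.
Subgroups by order — order 1: 1; order 2: 15; order 4: 7; order 7: 1; order 14: 3; order 28: 1.
Total: 1 + 15 + 7 + 1 + 3 + 1 = 28.

28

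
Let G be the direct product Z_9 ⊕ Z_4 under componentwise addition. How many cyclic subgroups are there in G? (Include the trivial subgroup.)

Each element a generates a cyclic subgroup ⟨a⟩; distinct elements may generate the same one (a cyclic group of order d has φ(d) generators).
Cyclic subgroups by order — order 1: 1; order 2: 1; order 3: 1; order 4: 1; order 6: 1; order 9: 1; order 12: 1; order 18: 1; order 36: 1.
Total: 9.

9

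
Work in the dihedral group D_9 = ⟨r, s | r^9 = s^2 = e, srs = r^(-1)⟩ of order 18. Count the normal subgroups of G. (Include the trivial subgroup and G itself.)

4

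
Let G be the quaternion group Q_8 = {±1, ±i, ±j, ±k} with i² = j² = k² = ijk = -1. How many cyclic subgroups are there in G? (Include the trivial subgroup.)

Group the elements of G by the cyclic subgroup they generate; each cyclic subgroup of order d accounts for φ(d) elements.
Cyclic subgroups by order — order 1: 1; order 2: 1; order 4: 3.
Total: 5.

5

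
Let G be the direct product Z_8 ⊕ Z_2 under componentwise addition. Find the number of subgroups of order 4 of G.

3

|G| = 16 and 4 | 16, so subgroups of order 4 are possible by Lagrange.
The subgroups of order 4 are: {(0,0), (0,1), (4,0), (4,1)}; {(0,0), (2,0), (4,0), (6,0)}; {(0,0), (2,1), (4,0), (6,1)}.
So G has 3 subgroups of order 4.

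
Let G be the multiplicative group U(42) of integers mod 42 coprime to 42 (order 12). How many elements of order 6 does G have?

The elements of order 6 are: 5, 11, 17, 19, 23, 31.
That's 6.

6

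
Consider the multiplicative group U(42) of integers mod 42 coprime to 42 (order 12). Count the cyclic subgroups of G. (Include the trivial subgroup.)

8

A cyclic subgroup of order d is generated by each of its φ(d) elements of order d, so the cyclic subgroups of order d number (#elements of order d)/φ(d).
Cyclic subgroups by order — order 1: 1; order 2: 3; order 3: 1; order 6: 3.
Total: 8.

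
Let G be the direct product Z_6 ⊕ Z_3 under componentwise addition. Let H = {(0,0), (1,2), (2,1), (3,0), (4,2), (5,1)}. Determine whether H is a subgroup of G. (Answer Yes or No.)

|H| = 6 divides |G| = 18, consistent with Lagrange.
H contains the identity, every element's inverse is in H, and H is closed under +: it is a subgroup.
In fact H = ⟨(1,2)⟩.

Yes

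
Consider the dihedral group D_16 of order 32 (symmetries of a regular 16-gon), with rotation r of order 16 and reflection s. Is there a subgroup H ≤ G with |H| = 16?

Yes

16 | 32. A subgroup of order 16 is {e, r, r^2, r^3, r^4, r^5, r^6, r^7, r^8, r^9, r^10, r^11, r^12, r^13, r^14, r^15}.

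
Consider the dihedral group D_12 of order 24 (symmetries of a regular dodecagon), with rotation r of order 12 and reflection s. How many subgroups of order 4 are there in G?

7

|G| = 24 and 4 | 24, so subgroups of order 4 are possible by Lagrange.
The subgroups of order 4 are: {e, r^6, r^4s, r^10s}; {e, r^6, r^5s, r^11s}; {e, r^6, r^2s, r^8s}; {e, r^3, r^6, r^9}; … (7 in all).
So G has 7 subgroups of order 4.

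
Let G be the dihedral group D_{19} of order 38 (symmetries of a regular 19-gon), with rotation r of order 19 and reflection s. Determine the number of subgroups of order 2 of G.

19

|G| = 38 and 2 | 38, so subgroups of order 2 are possible by Lagrange.
The subgroups of order 2 are: {e, r^10s}; {e, r^11s}; {e, r^12s}; {e, r^13s}; … (19 in all).
So G has 19 subgroups of order 2.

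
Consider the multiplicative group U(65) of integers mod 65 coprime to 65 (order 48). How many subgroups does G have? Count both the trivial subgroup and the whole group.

30

|G| = 48, so by Lagrange every subgroup order divides 48. Divisors: 1, 2, 3, 4, 6, 8, 12, 16, 24, 48.
Subgroups by order — order 1: 1; order 2: 3; order 3: 1; order 4: 7; order 6: 3; order 8: 3; order 12: 7; order 16: 1; order 24: 3; order 48: 1.
Total: 1 + 3 + 1 + 7 + 3 + 3 + 7 + 1 + 3 + 1 = 30.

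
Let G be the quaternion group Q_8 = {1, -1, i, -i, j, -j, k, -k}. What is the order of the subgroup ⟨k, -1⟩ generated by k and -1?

|⟨k⟩| = 4 and |⟨-1⟩| = 2, so |H| is a multiple of lcm(4, 2) = 4 and divides |G| = 8.
Closing under the operation: H = {1, -1, k, -k}, so |H| = 4.

4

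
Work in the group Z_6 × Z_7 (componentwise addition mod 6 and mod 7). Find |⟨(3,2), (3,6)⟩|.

|⟨(3,2)⟩| = 14 and |⟨(3,6)⟩| = 14, so |H| is a multiple of lcm(14, 14) = 14 and divides |G| = 42.
Closing under the operation: H = {(0,0), (0,1), (0,2), (0,3), (0,4), (0,5), (0,6), (3,0), (3,1), (3,2), (3,3), (3,4), (3,5), (3,6)}, so |H| = 14.

14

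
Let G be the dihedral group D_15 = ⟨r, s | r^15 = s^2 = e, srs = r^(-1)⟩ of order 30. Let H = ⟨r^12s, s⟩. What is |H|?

10

|⟨r^12s⟩| = 2 and |⟨s⟩| = 2, so |H| is a multiple of lcm(2, 2) = 2 and divides |G| = 30.
Closing under the operation: H = {e, r^3, r^6, r^9, r^12, s, r^3s, r^6s, r^9s, r^12s}, so |H| = 10.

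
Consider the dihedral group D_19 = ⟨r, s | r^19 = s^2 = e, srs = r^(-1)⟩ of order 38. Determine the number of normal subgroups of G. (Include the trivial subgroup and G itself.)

3

G has 22 subgroups. Checking conjugation-invariance by order — order 1: 1/1 normal; order 2: 0/19 normal; order 19: 1/1 normal; order 38: 1/1 normal.
Total normal subgroups: 3.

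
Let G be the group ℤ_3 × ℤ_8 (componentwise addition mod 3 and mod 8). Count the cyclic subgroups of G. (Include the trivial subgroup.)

Each element a generates a cyclic subgroup ⟨a⟩; distinct elements may generate the same one (a cyclic group of order d has φ(d) generators).
Cyclic subgroups by order — order 1: 1; order 2: 1; order 3: 1; order 4: 1; order 6: 1; order 8: 1; order 12: 1; order 24: 1.
Total: 8.

8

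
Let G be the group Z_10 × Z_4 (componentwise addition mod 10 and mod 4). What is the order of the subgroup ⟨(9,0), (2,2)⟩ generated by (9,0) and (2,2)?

|⟨(9,0)⟩| = 10 and |⟨(2,2)⟩| = 10, so |H| is a multiple of lcm(10, 10) = 10 and divides |G| = 40.
Closing under the operation: H = {(0,0), (0,2), (1,0), (1,2), (2,0), (2,2), (3,0), (3,2), (4,0), (4,2), (5,0), (5,2), (6,0), (6,2), (7,0), (7,2), (8,0), (8,2), (9,0), (9,2)}, so |H| = 20.

20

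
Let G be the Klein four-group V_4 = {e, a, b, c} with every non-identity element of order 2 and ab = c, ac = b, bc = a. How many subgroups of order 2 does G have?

3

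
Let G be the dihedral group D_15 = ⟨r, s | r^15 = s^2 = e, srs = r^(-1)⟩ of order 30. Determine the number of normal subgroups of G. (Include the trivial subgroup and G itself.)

5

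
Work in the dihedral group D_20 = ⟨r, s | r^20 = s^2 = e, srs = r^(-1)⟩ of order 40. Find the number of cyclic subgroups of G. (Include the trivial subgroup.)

Each element a generates a cyclic subgroup ⟨a⟩; distinct elements may generate the same one (a cyclic group of order d has φ(d) generators).
Cyclic subgroups by order — order 1: 1; order 2: 21; order 4: 1; order 5: 1; order 10: 1; order 20: 1.
Total: 26.

26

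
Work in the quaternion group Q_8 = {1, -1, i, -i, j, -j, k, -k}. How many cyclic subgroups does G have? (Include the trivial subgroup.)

Each element a generates a cyclic subgroup ⟨a⟩; distinct elements may generate the same one (a cyclic group of order d has φ(d) generators).
Cyclic subgroups by order — order 1: 1; order 2: 1; order 4: 3.
Total: 5.

5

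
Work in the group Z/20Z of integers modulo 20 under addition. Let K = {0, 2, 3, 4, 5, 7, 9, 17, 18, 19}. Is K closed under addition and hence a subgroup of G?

No

4 ∈ K but its inverse 16 ∉ K, so K is not a subgroup.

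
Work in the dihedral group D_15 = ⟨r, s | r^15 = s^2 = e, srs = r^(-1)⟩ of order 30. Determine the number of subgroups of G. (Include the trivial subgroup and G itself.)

28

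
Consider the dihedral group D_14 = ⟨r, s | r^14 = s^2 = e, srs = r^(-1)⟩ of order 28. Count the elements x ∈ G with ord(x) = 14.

The elements of order 14 are: r, r^3, r^5, r^9, r^11, r^13.
That's 6.

6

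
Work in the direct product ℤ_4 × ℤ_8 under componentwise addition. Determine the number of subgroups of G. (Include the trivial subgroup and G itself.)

|G| = 32, so by Lagrange every subgroup order divides 32. Divisors: 1, 2, 4, 8, 16, 32.
Subgroups by order — order 1: 1; order 2: 3; order 4: 7; order 8: 7; order 16: 3; order 32: 1.
Total: 1 + 3 + 7 + 7 + 3 + 1 = 22.

22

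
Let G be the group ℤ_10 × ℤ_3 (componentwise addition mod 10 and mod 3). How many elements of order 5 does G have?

An element (a,b) has order lcm(ord(a), ord(b)); count pairs with lcm equal to 5.
Enumerating gives 4 such elements.

4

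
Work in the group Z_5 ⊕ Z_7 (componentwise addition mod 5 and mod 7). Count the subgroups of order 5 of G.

1

|G| = 35 and 5 | 35, so subgroups of order 5 are possible by Lagrange.
The subgroups of order 5 are: {(0,0), (1,0), (2,0), (3,0), (4,0)}.
So G has 1 subgroup of order 5.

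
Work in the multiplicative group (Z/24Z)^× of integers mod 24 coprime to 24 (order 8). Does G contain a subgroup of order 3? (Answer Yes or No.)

No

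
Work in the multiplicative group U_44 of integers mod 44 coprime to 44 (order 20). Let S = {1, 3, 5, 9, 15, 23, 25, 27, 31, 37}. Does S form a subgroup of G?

|S| = 10 divides |G| = 20, consistent with Lagrange.
S contains the identity, every element's inverse is in S, and S is closed under ·: it is a subgroup.
In fact S = ⟨3⟩.

Yes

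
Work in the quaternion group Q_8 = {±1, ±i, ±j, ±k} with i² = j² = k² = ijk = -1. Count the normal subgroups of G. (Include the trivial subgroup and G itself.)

G has 6 subgroups. Checking conjugation-invariance by order — order 1: 1/1 normal; order 2: 1/1 normal; order 4: 3/3 normal; order 8: 1/1 normal.
Total normal subgroups: 6.

6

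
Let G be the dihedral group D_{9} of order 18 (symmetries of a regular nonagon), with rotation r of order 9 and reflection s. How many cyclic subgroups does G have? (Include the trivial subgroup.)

A cyclic subgroup of order d is generated by each of its φ(d) elements of order d, so the cyclic subgroups of order d number (#elements of order d)/φ(d).
Cyclic subgroups by order — order 1: 1; order 2: 9; order 3: 1; order 9: 1.
Total: 12.

12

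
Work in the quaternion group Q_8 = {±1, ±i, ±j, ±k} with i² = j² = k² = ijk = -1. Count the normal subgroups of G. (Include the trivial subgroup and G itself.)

6

G has 6 subgroups. Checking conjugation-invariance by order — order 1: 1/1 normal; order 2: 1/1 normal; order 4: 3/3 normal; order 8: 1/1 normal.
Total normal subgroups: 6.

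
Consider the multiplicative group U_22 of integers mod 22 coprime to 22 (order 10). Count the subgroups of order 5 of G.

1

|G| = 10 and 5 | 10, so subgroups of order 5 are possible by Lagrange.
The subgroups of order 5 are: {1, 3, 5, 9, 15}.
So G has 1 subgroup of order 5.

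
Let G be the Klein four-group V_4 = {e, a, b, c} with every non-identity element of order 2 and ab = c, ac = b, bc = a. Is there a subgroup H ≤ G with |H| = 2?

2 | 4. A subgroup of order 2 is {e, a}.

Yes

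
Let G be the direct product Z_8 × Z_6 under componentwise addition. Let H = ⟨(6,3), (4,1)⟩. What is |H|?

24

|⟨(6,3)⟩| = 4 and |⟨(4,1)⟩| = 6, so |H| is a multiple of lcm(4, 6) = 12 and divides |G| = 48.
Closing under the operation: H = {(0,0), (0,1), (0,2), (0,3), (0,4), (0,5), (2,0), (2,1), (2,2), (2,3), (2,4), (2,5), (4,0), (4,1), (4,2), (4,3), (4,4), (4,5), (6,0), (6,1), (6,2), (6,3), (6,4), (6,5)}, so |H| = 24.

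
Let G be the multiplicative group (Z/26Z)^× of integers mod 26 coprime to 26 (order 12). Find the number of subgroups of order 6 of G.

1

|G| = 12 and 6 | 12, so subgroups of order 6 are possible by Lagrange.
The subgroups of order 6 are: {1, 3, 9, 17, 23, 25}.
So G has 1 subgroup of order 6.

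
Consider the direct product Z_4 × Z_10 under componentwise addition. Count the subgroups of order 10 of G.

|G| = 40 and 10 | 40, so subgroups of order 10 are possible by Lagrange.
The subgroups of order 10 are: {(0,0), (0,1), (0,2), (0,3), (0,4), (0,5), (0,6), (0,7), (0,8), (0,9)}; {(0,0), (0,2), (0,4), (0,6), (0,8), (2,0), (2,2), (2,4), (2,6), (2,8)}; {(0,0), (0,2), (0,4), (0,6), (0,8), (2,1), (2,3), (2,5), (2,7), (2,9)}.
So G has 3 subgroups of order 10.

3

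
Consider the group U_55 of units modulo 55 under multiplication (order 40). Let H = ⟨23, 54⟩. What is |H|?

8

|⟨23⟩| = 4 and |⟨54⟩| = 2, so |H| is a multiple of lcm(4, 2) = 4 and divides |G| = 40.
Closing under the operation: H = {1, 12, 21, 23, 32, 34, 43, 54}, so |H| = 8.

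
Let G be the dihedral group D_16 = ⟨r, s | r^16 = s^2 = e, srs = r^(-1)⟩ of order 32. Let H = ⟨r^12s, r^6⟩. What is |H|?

|⟨r^12s⟩| = 2 and |⟨r^6⟩| = 8, so |H| is a multiple of lcm(2, 8) = 8 and divides |G| = 32.
Closing under the operation: H = {e, r^2, r^4, r^6, r^8, r^10, r^12, r^14, s, r^2s, r^4s, r^6s, r^8s, r^10s, r^12s, r^14s}, so |H| = 16.

16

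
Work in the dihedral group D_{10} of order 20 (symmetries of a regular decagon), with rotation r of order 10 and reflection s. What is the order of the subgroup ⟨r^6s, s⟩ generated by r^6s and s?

|⟨r^6s⟩| = 2 and |⟨s⟩| = 2, so |H| is a multiple of lcm(2, 2) = 2 and divides |G| = 20.
Closing under the operation: H = {e, r^2, r^4, r^6, r^8, s, r^2s, r^4s, r^6s, r^8s}, so |H| = 10.

10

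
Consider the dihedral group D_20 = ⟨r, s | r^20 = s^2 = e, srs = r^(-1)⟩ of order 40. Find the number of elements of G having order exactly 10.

The elements of order 10 are: r^2, r^6, r^14, r^18.
That's 4.

4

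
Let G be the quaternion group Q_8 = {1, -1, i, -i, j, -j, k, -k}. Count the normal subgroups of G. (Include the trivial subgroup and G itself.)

6

G has 6 subgroups. Checking conjugation-invariance by order — order 1: 1/1 normal; order 2: 1/1 normal; order 4: 3/3 normal; order 8: 1/1 normal.
Total normal subgroups: 6.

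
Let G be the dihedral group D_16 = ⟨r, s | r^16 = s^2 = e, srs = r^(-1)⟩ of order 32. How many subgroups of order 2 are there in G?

17

|G| = 32 and 2 | 32, so subgroups of order 2 are possible by Lagrange.
The subgroups of order 2 are: {e, r^10s}; {e, r^11s}; {e, r^12s}; {e, r^13s}; … (17 in all).
So G has 17 subgroups of order 2.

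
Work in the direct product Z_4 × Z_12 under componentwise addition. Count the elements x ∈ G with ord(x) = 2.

3

An element (a,b) has order lcm(ord(a), ord(b)); count pairs with lcm equal to 2.
Enumerating gives 3 such elements.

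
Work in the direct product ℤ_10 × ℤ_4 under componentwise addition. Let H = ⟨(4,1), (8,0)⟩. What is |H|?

|⟨(4,1)⟩| = 20 and |⟨(8,0)⟩| = 5, so |H| is a multiple of lcm(20, 5) = 20 and divides |G| = 40.
Closing under the operation: H = {(0,0), (0,1), (0,2), (0,3), (2,0), (2,1), (2,2), (2,3), (4,0), (4,1), (4,2), (4,3), (6,0), (6,1), (6,2), (6,3), (8,0), (8,1), (8,2), (8,3)}, so |H| = 20.

20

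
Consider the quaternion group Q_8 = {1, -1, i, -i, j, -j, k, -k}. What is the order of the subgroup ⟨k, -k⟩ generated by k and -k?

|⟨k⟩| = 4 and |⟨-k⟩| = 4, so |H| is a multiple of lcm(4, 4) = 4 and divides |G| = 8.
Closing under the operation: H = {1, -1, k, -k}, so |H| = 4.

4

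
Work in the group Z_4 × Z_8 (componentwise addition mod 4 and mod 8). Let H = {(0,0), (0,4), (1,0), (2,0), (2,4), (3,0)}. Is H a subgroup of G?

|H| = 6 does not divide |G| = 32, so by Lagrange H is not a subgroup.

No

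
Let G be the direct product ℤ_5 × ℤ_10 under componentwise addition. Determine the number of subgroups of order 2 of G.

1

|G| = 50 and 2 | 50, so subgroups of order 2 are possible by Lagrange.
The subgroups of order 2 are: {(0,0), (0,5)}.
So G has 1 subgroup of order 2.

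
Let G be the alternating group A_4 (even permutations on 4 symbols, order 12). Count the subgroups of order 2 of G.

3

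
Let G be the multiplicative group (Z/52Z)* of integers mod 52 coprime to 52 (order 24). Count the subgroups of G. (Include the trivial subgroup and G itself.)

|G| = 24, so by Lagrange every subgroup order divides 24. Divisors: 1, 2, 3, 4, 6, 8, 12, 24.
Subgroups by order — order 1: 1; order 2: 3; order 3: 1; order 4: 3; order 6: 3; order 8: 1; order 12: 3; order 24: 1.
Total: 1 + 3 + 1 + 3 + 3 + 1 + 3 + 1 = 16.

16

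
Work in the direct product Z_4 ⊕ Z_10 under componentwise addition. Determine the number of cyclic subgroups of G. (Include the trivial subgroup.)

12

A cyclic subgroup of order d is generated by each of its φ(d) elements of order d, so the cyclic subgroups of order d number (#elements of order d)/φ(d).
Cyclic subgroups by order — order 1: 1; order 2: 3; order 4: 2; order 5: 1; order 10: 3; order 20: 2.
Total: 12.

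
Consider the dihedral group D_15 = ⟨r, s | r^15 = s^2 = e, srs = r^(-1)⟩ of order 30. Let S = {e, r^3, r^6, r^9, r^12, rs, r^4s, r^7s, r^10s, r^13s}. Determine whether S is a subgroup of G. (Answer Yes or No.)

Yes

|S| = 10 divides |G| = 30, consistent with Lagrange.
S contains the identity, every element's inverse is in S, and S is closed under ·: it is a subgroup.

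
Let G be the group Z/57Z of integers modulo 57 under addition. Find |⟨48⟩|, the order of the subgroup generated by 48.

19

In Z/57Z, the order of an element a is n/gcd(a, n).
gcd(48, 57) = 3, so |⟨48⟩| = 57/3 = 19.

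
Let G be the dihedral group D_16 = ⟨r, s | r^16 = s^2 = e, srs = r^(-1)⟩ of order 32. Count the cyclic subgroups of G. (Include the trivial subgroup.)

21

Group the elements of G by the cyclic subgroup they generate; each cyclic subgroup of order d accounts for φ(d) elements.
Cyclic subgroups by order — order 1: 1; order 2: 17; order 4: 1; order 8: 1; order 16: 1.
Total: 21.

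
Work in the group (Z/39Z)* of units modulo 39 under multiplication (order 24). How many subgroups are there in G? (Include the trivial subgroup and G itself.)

|G| = 24, so by Lagrange every subgroup order divides 24. Divisors: 1, 2, 3, 4, 6, 8, 12, 24.
Subgroups by order — order 1: 1; order 2: 3; order 3: 1; order 4: 3; order 6: 3; order 8: 1; order 12: 3; order 24: 1.
Total: 1 + 3 + 1 + 3 + 3 + 1 + 3 + 1 = 16.

16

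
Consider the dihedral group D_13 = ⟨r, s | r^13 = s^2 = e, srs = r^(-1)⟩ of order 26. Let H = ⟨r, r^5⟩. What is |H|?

13

|⟨r⟩| = 13 and |⟨r^5⟩| = 13, so |H| is a multiple of lcm(13, 13) = 13 and divides |G| = 26.
Closing under the operation: H = {e, r, r^2, r^3, r^4, r^5, r^6, r^7, r^8, r^9, r^10, r^11, r^12}, so |H| = 13.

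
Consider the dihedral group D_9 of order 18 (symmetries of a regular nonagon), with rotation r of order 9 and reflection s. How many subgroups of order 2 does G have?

9

|G| = 18 and 2 | 18, so subgroups of order 2 are possible by Lagrange.
The subgroups of order 2 are: {e, r^2s}; {e, r^3s}; {e, r^4s}; {e, r^5s}; … (9 in all).
So G has 9 subgroups of order 2.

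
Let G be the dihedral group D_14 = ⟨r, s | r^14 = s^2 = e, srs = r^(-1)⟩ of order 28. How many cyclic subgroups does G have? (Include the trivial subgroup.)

18

Group the elements of G by the cyclic subgroup they generate; each cyclic subgroup of order d accounts for φ(d) elements.
Cyclic subgroups by order — order 1: 1; order 2: 15; order 7: 1; order 14: 1.
Total: 18.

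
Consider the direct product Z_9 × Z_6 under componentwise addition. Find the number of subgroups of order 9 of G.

4

|G| = 54 and 9 | 54, so subgroups of order 9 are possible by Lagrange.
The subgroups of order 9 are: {(0,0), (0,2), (0,4), (3,0), (3,2), (3,4), (6,0), (6,2), (6,4)}; {(0,0), (1,0), (2,0), (3,0), (4,0), (5,0), (6,0), (7,0), (8,0)}; {(0,0), (1,2), (2,4), (3,0), (4,2), (5,4), (6,0), (7,2), (8,4)}; {(0,0), (1,4), (2,2), (3,0), (4,4), (5,2), (6,0), (7,4), (8,2)}.
So G has 4 subgroups of order 9.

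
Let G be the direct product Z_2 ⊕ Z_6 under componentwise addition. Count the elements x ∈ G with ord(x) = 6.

An element (a,b) has order lcm(ord(a), ord(b)); count pairs with lcm equal to 6.
Enumerating gives 6 such elements.

6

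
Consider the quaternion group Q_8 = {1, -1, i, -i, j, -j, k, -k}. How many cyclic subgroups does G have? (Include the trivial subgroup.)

5

Group the elements of G by the cyclic subgroup they generate; each cyclic subgroup of order d accounts for φ(d) elements.
Cyclic subgroups by order — order 1: 1; order 2: 1; order 4: 3.
Total: 5.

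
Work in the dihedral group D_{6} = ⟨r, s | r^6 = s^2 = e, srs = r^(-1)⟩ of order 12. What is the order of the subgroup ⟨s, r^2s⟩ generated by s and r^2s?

6

|⟨s⟩| = 2 and |⟨r^2s⟩| = 2, so |H| is a multiple of lcm(2, 2) = 2 and divides |G| = 12.
Closing under the operation: H = {e, r^2, r^4, s, r^2s, r^4s}, so |H| = 6.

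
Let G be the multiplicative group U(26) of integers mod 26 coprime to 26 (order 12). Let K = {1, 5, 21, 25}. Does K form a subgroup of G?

Yes

|K| = 4 divides |G| = 12, consistent with Lagrange.
K contains the identity, every element's inverse is in K, and K is closed under ·: it is a subgroup.
In fact K = ⟨21⟩.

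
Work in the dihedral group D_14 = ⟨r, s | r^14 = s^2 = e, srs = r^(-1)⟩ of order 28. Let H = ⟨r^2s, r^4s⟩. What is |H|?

|⟨r^2s⟩| = 2 and |⟨r^4s⟩| = 2, so |H| is a multiple of lcm(2, 2) = 2 and divides |G| = 28.
Closing under the operation: H = {e, r^2, r^4, r^6, r^8, r^10, r^12, s, r^2s, r^4s, r^6s, r^8s, r^10s, r^12s}, so |H| = 14.

14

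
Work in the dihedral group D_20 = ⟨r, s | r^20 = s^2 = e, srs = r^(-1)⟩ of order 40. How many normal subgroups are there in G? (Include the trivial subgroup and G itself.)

9

G has 48 subgroups. Checking conjugation-invariance by order — order 1: 1/1 normal; order 2: 1/21 normal; order 4: 1/11 normal; order 5: 1/1 normal; order 8: 0/5 normal; order 10: 1/5 normal; order 20: 3/3 normal; order 40: 1/1 normal.
Total normal subgroups: 9.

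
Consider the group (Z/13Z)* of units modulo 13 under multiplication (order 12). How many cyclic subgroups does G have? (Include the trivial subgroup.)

A cyclic subgroup of order d is generated by each of its φ(d) elements of order d, so the cyclic subgroups of order d number (#elements of order d)/φ(d).
Cyclic subgroups by order — order 1: 1; order 2: 1; order 3: 1; order 4: 1; order 6: 1; order 12: 1.
Total: 6.

6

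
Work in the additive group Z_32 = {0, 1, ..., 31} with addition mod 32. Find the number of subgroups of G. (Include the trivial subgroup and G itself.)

A cyclic group of order 32 has exactly one subgroup for each divisor of 32.
Divisors of 32: 1, 2, 4, 8, 16, 32.
So Z_32 has 6 subgroups.

6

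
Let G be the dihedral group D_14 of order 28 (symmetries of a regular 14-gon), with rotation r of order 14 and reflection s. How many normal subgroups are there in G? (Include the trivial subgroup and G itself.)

7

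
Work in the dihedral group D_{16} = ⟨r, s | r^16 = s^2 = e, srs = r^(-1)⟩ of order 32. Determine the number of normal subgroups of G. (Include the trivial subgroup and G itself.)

G has 36 subgroups. Checking conjugation-invariance by order — order 1: 1/1 normal; order 2: 1/17 normal; order 4: 1/9 normal; order 8: 1/5 normal; order 16: 3/3 normal; order 32: 1/1 normal.
Total normal subgroups: 8.

8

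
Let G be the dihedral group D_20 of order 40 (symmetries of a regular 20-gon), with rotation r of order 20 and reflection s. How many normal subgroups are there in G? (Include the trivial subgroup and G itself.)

9

G has 48 subgroups. Checking conjugation-invariance by order — order 1: 1/1 normal; order 2: 1/21 normal; order 4: 1/11 normal; order 5: 1/1 normal; order 8: 0/5 normal; order 10: 1/5 normal; order 20: 3/3 normal; order 40: 1/1 normal.
Total normal subgroups: 9.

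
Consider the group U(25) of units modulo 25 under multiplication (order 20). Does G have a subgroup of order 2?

Yes

2 | 20. A subgroup of order 2 is {1, 24}.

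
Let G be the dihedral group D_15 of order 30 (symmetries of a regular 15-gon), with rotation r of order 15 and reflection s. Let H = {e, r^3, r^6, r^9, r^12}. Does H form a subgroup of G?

Yes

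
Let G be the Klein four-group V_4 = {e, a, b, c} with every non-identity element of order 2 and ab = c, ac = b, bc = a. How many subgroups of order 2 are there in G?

3

|G| = 4 and 2 | 4, so subgroups of order 2 are possible by Lagrange.
The subgroups of order 2 are: {e, a}; {e, b}; {e, c}.
So G has 3 subgroups of order 2.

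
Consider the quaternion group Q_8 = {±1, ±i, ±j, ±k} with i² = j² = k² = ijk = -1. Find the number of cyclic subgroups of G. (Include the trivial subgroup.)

5

Each element a generates a cyclic subgroup ⟨a⟩; distinct elements may generate the same one (a cyclic group of order d has φ(d) generators).
Cyclic subgroups by order — order 1: 1; order 2: 1; order 4: 3.
Total: 5.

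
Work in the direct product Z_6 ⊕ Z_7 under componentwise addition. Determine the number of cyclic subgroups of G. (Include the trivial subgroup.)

A cyclic subgroup of order d is generated by each of its φ(d) elements of order d, so the cyclic subgroups of order d number (#elements of order d)/φ(d).
Cyclic subgroups by order — order 1: 1; order 2: 1; order 3: 1; order 6: 1; order 7: 1; order 14: 1; order 21: 1; order 42: 1.
Total: 8.

8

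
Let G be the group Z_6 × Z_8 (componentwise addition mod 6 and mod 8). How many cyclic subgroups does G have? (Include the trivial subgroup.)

A cyclic subgroup of order d is generated by each of its φ(d) elements of order d, so the cyclic subgroups of order d number (#elements of order d)/φ(d).
Cyclic subgroups by order — order 1: 1; order 2: 3; order 3: 1; order 4: 2; order 6: 3; order 8: 2; order 12: 2; order 24: 2.
Total: 16.

16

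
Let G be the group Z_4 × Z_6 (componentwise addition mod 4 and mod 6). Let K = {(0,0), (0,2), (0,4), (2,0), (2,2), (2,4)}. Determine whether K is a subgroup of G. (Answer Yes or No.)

Yes

|K| = 6 divides |G| = 24, consistent with Lagrange.
K contains the identity, every element's inverse is in K, and K is closed under +: it is a subgroup.
In fact K = ⟨(2,4)⟩.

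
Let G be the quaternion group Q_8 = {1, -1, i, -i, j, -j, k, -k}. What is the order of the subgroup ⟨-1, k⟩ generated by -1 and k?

4

|⟨-1⟩| = 2 and |⟨k⟩| = 4, so |H| is a multiple of lcm(2, 4) = 4 and divides |G| = 8.
Closing under the operation: H = {1, -1, k, -k}, so |H| = 4.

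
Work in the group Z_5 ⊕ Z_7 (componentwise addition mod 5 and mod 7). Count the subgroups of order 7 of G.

1

|G| = 35 and 7 | 35, so subgroups of order 7 are possible by Lagrange.
The subgroups of order 7 are: {(0,0), (0,1), (0,2), (0,3), (0,4), (0,5), (0,6)}.
So G has 1 subgroup of order 7.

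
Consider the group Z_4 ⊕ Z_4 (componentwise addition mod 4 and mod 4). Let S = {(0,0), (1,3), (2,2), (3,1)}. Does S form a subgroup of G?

Yes

|S| = 4 divides |G| = 16, consistent with Lagrange.
S contains the identity, every element's inverse is in S, and S is closed under +: it is a subgroup.
In fact S = ⟨(3,1)⟩.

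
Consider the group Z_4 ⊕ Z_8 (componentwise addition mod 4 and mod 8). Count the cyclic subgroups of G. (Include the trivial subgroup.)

A cyclic subgroup of order d is generated by each of its φ(d) elements of order d, so the cyclic subgroups of order d number (#elements of order d)/φ(d).
Cyclic subgroups by order — order 1: 1; order 2: 3; order 4: 6; order 8: 4.
Total: 14.

14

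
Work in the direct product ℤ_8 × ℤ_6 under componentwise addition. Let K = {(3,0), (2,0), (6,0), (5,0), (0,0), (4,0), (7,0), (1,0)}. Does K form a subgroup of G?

Yes

|K| = 8 divides |G| = 48, consistent with Lagrange.
K contains the identity, every element's inverse is in K, and K is closed under +: it is a subgroup.
In fact K = ⟨(7,0)⟩.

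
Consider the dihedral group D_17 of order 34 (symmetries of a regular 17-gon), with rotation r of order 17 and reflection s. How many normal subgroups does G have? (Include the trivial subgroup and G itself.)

G has 20 subgroups. Checking conjugation-invariance by order — order 1: 1/1 normal; order 2: 0/17 normal; order 17: 1/1 normal; order 34: 1/1 normal.
Total normal subgroups: 3.

3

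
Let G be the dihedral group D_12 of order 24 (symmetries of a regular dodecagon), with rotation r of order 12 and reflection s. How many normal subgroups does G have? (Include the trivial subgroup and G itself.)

G has 34 subgroups. Checking conjugation-invariance by order — order 1: 1/1 normal; order 2: 1/13 normal; order 3: 1/1 normal; order 4: 1/7 normal; order 6: 1/5 normal; order 8: 0/3 normal; order 12: 3/3 normal; order 24: 1/1 normal.
Total normal subgroups: 9.

9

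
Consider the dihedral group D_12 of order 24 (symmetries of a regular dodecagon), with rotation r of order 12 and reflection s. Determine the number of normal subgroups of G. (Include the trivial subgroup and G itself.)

G has 34 subgroups. Checking conjugation-invariance by order — order 1: 1/1 normal; order 2: 1/13 normal; order 3: 1/1 normal; order 4: 1/7 normal; order 6: 1/5 normal; order 8: 0/3 normal; order 12: 3/3 normal; order 24: 1/1 normal.
Total normal subgroups: 9.

9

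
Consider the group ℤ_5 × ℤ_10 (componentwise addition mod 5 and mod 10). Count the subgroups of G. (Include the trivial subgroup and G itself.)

16

|G| = 50, so by Lagrange every subgroup order divides 50. Divisors: 1, 2, 5, 10, 25, 50.
Subgroups by order — order 1: 1; order 2: 1; order 5: 6; order 10: 6; order 25: 1; order 50: 1.
Total: 1 + 1 + 6 + 6 + 1 + 1 = 16.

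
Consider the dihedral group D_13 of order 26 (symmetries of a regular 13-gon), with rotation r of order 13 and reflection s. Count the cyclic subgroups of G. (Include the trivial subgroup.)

15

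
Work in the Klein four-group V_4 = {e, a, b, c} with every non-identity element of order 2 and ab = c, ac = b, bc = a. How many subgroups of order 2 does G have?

3

|G| = 4 and 2 | 4, so subgroups of order 2 are possible by Lagrange.
The subgroups of order 2 are: {e, a}; {e, b}; {e, c}.
So G has 3 subgroups of order 2.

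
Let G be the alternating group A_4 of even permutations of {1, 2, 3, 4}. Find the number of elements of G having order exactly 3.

The elements of order 3 are: (2 3 4), (2 4 3), (1 2 3), (1 2 4), (1 3 2), (1 3 4), (1 4 2), (1 4 3).
That's 8.

8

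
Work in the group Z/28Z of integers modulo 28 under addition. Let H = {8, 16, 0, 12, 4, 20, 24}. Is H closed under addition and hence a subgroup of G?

Yes

|H| = 7 divides |G| = 28, consistent with Lagrange.
H contains the identity, every element's inverse is in H, and H is closed under +: it is a subgroup.
In fact H = ⟨16⟩.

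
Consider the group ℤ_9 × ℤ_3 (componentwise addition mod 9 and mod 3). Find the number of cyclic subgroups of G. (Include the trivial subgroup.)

8

Each element a generates a cyclic subgroup ⟨a⟩; distinct elements may generate the same one (a cyclic group of order d has φ(d) generators).
Cyclic subgroups by order — order 1: 1; order 3: 4; order 9: 3.
Total: 8.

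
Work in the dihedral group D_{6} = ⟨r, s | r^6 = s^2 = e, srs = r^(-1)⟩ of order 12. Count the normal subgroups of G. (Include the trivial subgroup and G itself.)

7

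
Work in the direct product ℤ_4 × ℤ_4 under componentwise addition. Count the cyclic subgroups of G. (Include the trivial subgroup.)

Group the elements of G by the cyclic subgroup they generate; each cyclic subgroup of order d accounts for φ(d) elements.
Cyclic subgroups by order — order 1: 1; order 2: 3; order 4: 6.
Total: 10.

10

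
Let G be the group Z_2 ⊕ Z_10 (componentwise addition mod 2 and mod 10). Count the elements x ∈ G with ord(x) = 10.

An element (a,b) has order lcm(ord(a), ord(b)); count pairs with lcm equal to 10.
Enumerating gives 12 such elements.

12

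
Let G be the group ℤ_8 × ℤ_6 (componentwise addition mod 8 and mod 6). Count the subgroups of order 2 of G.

|G| = 48 and 2 | 48, so subgroups of order 2 are possible by Lagrange.
The subgroups of order 2 are: {(0,0), (0,3)}; {(0,0), (4,0)}; {(0,0), (4,3)}.
So G has 3 subgroups of order 2.

3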